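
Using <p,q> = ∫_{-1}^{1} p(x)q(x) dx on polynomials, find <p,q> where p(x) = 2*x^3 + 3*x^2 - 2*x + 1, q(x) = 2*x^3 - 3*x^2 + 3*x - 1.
<p,q> = -408/35

Expand the product: p(x)·q(x) = 4*x^6 - 7*x^4 + 15*x^3 - 12*x^2 + 5*x - 1.
∫_{-1}^{1} of each monomial x^k gives [2/(k+1) if k even, 0 if k odd]. Integrating term-by-term (or equivalently evaluating the antiderivative F(x) = 4*x^7/7 - 7*x^5/5 + 15*x^4/4 - 4*x^3 + 5*x^2/2 - x at the endpoints):
  F(1) − F(−1) = 59/140 − (2*2**(152/281)*3**(66/281)*5**(210/281)*7**(227/281)/5) = -408/35.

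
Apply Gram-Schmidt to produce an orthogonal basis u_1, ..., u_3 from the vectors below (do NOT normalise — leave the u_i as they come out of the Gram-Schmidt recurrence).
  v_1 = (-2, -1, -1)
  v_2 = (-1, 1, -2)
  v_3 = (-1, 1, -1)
Orthogonal basis:
  u_1 = (-2, -1, -1)
  u_2 = (0, 3/2, -3/2)
  u_3 = (-1/3, 1/3, 1/3)

Apply the Gram-Schmidt recurrence
  u_1 = v_1
  u_i = v_i − Σ_{j<i} ((v_i · u_j) / (u_j · u_j)) · u_j.

Step by step this gives:
  u_1 = (-2, -1, -1)
  u_2 = (0, 3/2, -3/2)
  u_3 = (-1/3, 1/3, 1/3)

Orthogonality check:
  u_2 · u_1 = 0 (should be 0)
  u_3 · u_1 = 0 (should be 0)
  u_3 · u_2 = 0 (should be 0)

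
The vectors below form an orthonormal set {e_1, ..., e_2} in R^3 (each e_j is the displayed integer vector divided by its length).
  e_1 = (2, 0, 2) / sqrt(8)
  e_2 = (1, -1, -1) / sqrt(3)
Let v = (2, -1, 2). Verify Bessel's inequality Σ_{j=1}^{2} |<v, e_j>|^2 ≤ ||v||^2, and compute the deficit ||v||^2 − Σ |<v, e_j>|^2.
Σ |<v, e_j>|^2 = 25/3; ||v||^2 = 9; deficit = 2/3

Write each e_j = u_j / sqrt(<u_j, u_j>) where u_j is the displayed integer vector. Then <v, e_j> = <v, u_j> / sqrt(<u_j, u_j>), so |<v, e_j>|^2 = <v, u_j>^2 / <u_j, u_j>.
Coefficients: <v, e_1> = 8/sqrt(8), <v, e_2> = 1/sqrt(3).
Square and sum: Σ |<v, e_j>|^2 = 25/3.
Compute ||v||^2 = v·v = 9.
Deficit = 9 − 25/3 = 2/3 ≥ 0, confirming Bessel's inequality. (The deficit equals ||v − Σ <v,e_j> e_j||^2, the squared distance from v to span{e_j}.)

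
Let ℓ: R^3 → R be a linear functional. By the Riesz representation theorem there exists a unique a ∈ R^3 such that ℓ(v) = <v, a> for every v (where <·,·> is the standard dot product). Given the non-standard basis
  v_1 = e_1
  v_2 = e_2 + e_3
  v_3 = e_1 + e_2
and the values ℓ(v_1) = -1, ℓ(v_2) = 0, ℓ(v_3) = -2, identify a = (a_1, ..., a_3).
a = (-1, -1, 1)

Write a = (a_1, ..., a_3) in the standard basis. For each basis vector v_i, ℓ(v_i) = <v_i, a> is a linear equation in the a_j's. Collect the n equations into a matrix system V a = ℓ, where row i of V is v_i (expressed in the standard basis). Since V is invertible (lower-triangular with 1s on the diagonal, up to permutation), solve by back-substitution:
  V =
[[1, 0, 0],
 [0, 1, 1],
 [1, 1, 0]]
  V a = (-1, 0, -2)
Solving gives a = (-1, -1, 1).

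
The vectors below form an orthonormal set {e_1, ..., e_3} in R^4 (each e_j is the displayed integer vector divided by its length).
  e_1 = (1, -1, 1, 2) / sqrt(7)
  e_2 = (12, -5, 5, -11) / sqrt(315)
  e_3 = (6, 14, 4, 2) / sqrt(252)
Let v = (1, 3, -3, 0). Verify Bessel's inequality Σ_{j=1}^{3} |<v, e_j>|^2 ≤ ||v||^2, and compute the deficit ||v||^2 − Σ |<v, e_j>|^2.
Σ |<v, e_j>|^2 = 341/35; ||v||^2 = 19; deficit = 324/35

Write each e_j = u_j / sqrt(<u_j, u_j>) where u_j is the displayed integer vector. Then <v, e_j> = <v, u_j> / sqrt(<u_j, u_j>), so |<v, e_j>|^2 = <v, u_j>^2 / <u_j, u_j>.
Coefficients: <v, e_1> = -5/sqrt(7), <v, e_2> = -18/sqrt(315), <v, e_3> = 36/sqrt(252).
Square and sum: Σ |<v, e_j>|^2 = 341/35.
Compute ||v||^2 = v·v = 19.
Deficit = 19 − 341/35 = 324/35 ≥ 0, confirming Bessel's inequality. (The deficit equals ||v − Σ <v,e_j> e_j||^2, the squared distance from v to span{e_j}.)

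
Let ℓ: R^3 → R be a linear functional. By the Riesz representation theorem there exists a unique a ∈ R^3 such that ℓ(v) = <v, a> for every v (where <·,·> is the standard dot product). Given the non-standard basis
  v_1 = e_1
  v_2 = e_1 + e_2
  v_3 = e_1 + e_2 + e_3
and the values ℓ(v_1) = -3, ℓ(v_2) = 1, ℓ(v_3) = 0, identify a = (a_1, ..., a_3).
a = (-3, 4, -1)

Write a = (a_1, ..., a_3) in the standard basis. For each basis vector v_i, ℓ(v_i) = <v_i, a> is a linear equation in the a_j's. Collect the n equations into a matrix system V a = ℓ, where row i of V is v_i (expressed in the standard basis). Since V is invertible (lower-triangular with 1s on the diagonal, up to permutation), solve by back-substitution:
  V =
[[1, 0, 0],
 [1, 1, 0],
 [1, 1, 1]]
  V a = (-3, 1, 0)
Solving gives a = (-3, 4, -1).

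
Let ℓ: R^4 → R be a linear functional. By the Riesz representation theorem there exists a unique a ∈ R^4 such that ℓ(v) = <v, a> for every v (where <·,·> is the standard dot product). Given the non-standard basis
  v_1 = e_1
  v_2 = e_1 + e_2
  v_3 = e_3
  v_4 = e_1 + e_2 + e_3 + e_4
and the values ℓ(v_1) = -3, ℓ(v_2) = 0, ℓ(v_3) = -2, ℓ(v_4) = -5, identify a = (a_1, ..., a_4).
a = (-3, 3, -2, -3)

Write a = (a_1, ..., a_4) in the standard basis. For each basis vector v_i, ℓ(v_i) = <v_i, a> is a linear equation in the a_j's. Collect the n equations into a matrix system V a = ℓ, where row i of V is v_i (expressed in the standard basis). Since V is invertible (lower-triangular with 1s on the diagonal, up to permutation), solve by back-substitution:
  V =
[[1, 0, 0, 0],
 [1, 1, 0, 0],
 [0, 0, 1, 0],
 [1, 1, 1, 1]]
  V a = (-3, 0, -2, -5)
Solving gives a = (-3, 3, -2, -3).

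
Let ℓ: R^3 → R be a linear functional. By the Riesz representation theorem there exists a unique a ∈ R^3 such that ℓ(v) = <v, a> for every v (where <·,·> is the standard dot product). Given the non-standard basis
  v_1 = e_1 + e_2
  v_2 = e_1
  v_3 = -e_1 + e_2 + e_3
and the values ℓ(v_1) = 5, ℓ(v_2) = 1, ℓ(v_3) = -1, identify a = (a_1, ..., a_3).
a = (1, 4, -4)

Write a = (a_1, ..., a_3) in the standard basis. For each basis vector v_i, ℓ(v_i) = <v_i, a> is a linear equation in the a_j's. Collect the n equations into a matrix system V a = ℓ, where row i of V is v_i (expressed in the standard basis). Since V is invertible (lower-triangular with 1s on the diagonal, up to permutation), solve by back-substitution:
  V =
[[1, 1, 0],
 [1, 0, 0],
 [-1, 1, 1]]
  V a = (5, 1, -1)
Solving gives a = (1, 4, -4).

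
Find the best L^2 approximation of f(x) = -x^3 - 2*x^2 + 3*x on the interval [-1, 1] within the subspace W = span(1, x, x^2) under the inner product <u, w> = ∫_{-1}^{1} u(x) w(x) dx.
g(x) = -2*x^2 + 12*x/5

The best approximation g ∈ W is the orthogonal projection of f onto W. Writing g = a_0 + a_1 x + a_2 x^2, the coefficients solve the normal equations G · a = b where
  G_{ij} = <φ_i, φ_j> and b_i = <f, φ_i>, with φ_0 = 1, φ_1 = x, φ_2 = x^2.
G =
  [2, 0, 2/3]
  [0, 2/3, 0]
  [2/3, 0, 2/5],
b = (-4/3, 8/5, -4/5).
Solving gives a_0 = 0, a_1 = 12/5, a_2 = -2, so
  g(x) = -2*x^2 + 12*x/5.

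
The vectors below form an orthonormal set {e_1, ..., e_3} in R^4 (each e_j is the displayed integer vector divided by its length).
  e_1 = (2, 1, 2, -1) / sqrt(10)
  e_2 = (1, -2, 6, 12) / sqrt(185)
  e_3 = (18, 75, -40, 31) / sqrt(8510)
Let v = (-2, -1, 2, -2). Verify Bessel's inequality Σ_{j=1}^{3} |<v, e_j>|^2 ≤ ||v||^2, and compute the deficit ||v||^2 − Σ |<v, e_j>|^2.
Σ |<v, e_j>|^2 = 42/5; ||v||^2 = 13; deficit = 23/5

Write each e_j = u_j / sqrt(<u_j, u_j>) where u_j is the displayed integer vector. Then <v, e_j> = <v, u_j> / sqrt(<u_j, u_j>), so |<v, e_j>|^2 = <v, u_j>^2 / <u_j, u_j>.
Coefficients: <v, e_1> = 1/sqrt(10), <v, e_2> = -12/sqrt(185), <v, e_3> = -253/sqrt(8510).
Square and sum: Σ |<v, e_j>|^2 = 42/5.
Compute ||v||^2 = v·v = 13.
Deficit = 13 − 42/5 = 23/5 ≥ 0, confirming Bessel's inequality. (The deficit equals ||v − Σ <v,e_j> e_j||^2, the squared distance from v to span{e_j}.)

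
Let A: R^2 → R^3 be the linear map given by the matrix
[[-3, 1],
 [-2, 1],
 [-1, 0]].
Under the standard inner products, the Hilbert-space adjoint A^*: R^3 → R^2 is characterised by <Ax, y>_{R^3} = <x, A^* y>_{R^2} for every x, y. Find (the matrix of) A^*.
A^* = A^T =
[[-3, -2, -1],
 [1, 1, 0]]

For real matrices with standard dot products, the defining identity <Ax, y> = <x, A^* y> gives (Ax)^T y = x^T (A^*) y, i.e. x^T A^T y = x^T (A^*) y. Since this holds for all x, y, we must have A^* = A^T. Therefore
A^* =
[[-3, -2, -1],
 [1, 1, 0]].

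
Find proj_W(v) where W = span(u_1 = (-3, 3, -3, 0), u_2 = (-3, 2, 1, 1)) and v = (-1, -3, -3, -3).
proj_W(v) = (42/29, -11/29, -82/29, -31/29)

Set up U = [u_1 | ... | u_2] ∈ R^(4×2). The projector onto W = col(U) is P = U (U^T U)^(-1) U^T.
Compute U^T U =
  [27, 12]
  [12, 15],
and U^T v = (3, -9).
Solve U^T U · c = U^T v for the coefficients: c = (17/29, -31/29). The projection is proj_W(v) = U c.
Check: (v - proj_W(v)) · u_1 = 0  (should be 0).
Check: (v - proj_W(v)) · u_2 = 0  (should be 0).
Result: proj_W(v) = (42/29, -11/29, -82/29, -31/29).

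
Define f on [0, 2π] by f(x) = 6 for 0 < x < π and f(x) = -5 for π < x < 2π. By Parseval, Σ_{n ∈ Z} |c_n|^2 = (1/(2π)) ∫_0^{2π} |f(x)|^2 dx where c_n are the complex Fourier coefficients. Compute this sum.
Σ |c_n|^2 = 61/2

Parseval equates the L^2 energy of f (normalised by 1/(2π)) with the ℓ^2 sum of its Fourier coefficients: (1/(2π)) ∫_0^{2π} |f|^2 = Σ |c_n|^2.
Compute the left side: (1/(2π)) [∫_0^π 6^2 dx + ∫_π^{2π} (-5)^2 dx] = (1/(2π)) · (36π + 25π) = (36 + 25)/2 = 61/2.
So Σ_{n ∈ Z} |c_n|^2 = 61/2.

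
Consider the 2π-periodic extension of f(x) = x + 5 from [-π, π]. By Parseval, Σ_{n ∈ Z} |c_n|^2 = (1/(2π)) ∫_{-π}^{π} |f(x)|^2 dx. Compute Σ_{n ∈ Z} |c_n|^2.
Σ |c_n|^2 = π^2/3 + 25

Expand and integrate term by term over [-π, π]:
  ∫ (x)^2 dx = 1·(2π^3/3); ∫ 2·1·(5)·x dx = 0 (odd integrand); ∫ 5^2 dx = 25·2π.
So (1/(2π)) ∫_{-π}^{π} (x + 5)^2 dx = 1π^2/3 + 25 = π^2/3 + 25.
Parseval ⇒ Σ |c_n|^2 = π^2/3 + 25.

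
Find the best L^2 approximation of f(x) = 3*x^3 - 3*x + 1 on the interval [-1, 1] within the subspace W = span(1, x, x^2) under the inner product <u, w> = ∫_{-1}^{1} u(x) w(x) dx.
g(x) = 1 - 6*x/5

The best approximation g ∈ W is the orthogonal projection of f onto W. Writing g = a_0 + a_1 x + a_2 x^2, the coefficients solve the normal equations G · a = b where
  G_{ij} = <φ_i, φ_j> and b_i = <f, φ_i>, with φ_0 = 1, φ_1 = x, φ_2 = x^2.
G =
  [2, 0, 2/3]
  [0, 2/3, 0]
  [2/3, 0, 2/5],
b = (2, -4/5, 2/3).
Solving gives a_0 = 1, a_1 = -6/5, a_2 = 0, so
  g(x) = 1 - 6*x/5.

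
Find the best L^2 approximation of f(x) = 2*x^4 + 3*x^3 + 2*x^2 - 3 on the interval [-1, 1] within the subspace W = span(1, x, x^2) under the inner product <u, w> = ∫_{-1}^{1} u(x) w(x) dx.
g(x) = 26*x^2/7 + 9*x/5 - 111/35

The best approximation g ∈ W is the orthogonal projection of f onto W. Writing g = a_0 + a_1 x + a_2 x^2, the coefficients solve the normal equations G · a = b where
  G_{ij} = <φ_i, φ_j> and b_i = <f, φ_i>, with φ_0 = 1, φ_1 = x, φ_2 = x^2.
G =
  [2, 0, 2/3]
  [0, 2/3, 0]
  [2/3, 0, 2/5],
b = (-58/15, 6/5, -22/35).
Solving gives a_0 = -111/35, a_1 = 9/5, a_2 = 26/7, so
  g(x) = 26*x^2/7 + 9*x/5 - 111/35.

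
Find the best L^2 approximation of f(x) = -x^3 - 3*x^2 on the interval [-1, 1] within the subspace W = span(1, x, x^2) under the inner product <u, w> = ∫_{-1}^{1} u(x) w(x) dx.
g(x) = -3*x^2 - 3*x/5

The best approximation g ∈ W is the orthogonal projection of f onto W. Writing g = a_0 + a_1 x + a_2 x^2, the coefficients solve the normal equations G · a = b where
  G_{ij} = <φ_i, φ_j> and b_i = <f, φ_i>, with φ_0 = 1, φ_1 = x, φ_2 = x^2.
G =
  [2, 0, 2/3]
  [0, 2/3, 0]
  [2/3, 0, 2/5],
b = (-2, -2/5, -6/5).
Solving gives a_0 = 0, a_1 = -3/5, a_2 = -3, so
  g(x) = -3*x^2 - 3*x/5.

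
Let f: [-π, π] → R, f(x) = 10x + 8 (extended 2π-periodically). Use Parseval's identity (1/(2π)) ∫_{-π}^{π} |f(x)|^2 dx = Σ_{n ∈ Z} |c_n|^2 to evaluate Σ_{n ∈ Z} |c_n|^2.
Σ |c_n|^2 = 100π^2/3 + 64

Expand and integrate term by term over [-π, π]:
  ∫ (10x)^2 dx = 100·(2π^3/3); ∫ 2·10·(8)·x dx = 0 (odd integrand); ∫ 8^2 dx = 64·2π.
So (1/(2π)) ∫_{-π}^{π} (10x + 8)^2 dx = 100π^2/3 + 64 = 100π^2/3 + 64.
Parseval ⇒ Σ |c_n|^2 = 100π^2/3 + 64.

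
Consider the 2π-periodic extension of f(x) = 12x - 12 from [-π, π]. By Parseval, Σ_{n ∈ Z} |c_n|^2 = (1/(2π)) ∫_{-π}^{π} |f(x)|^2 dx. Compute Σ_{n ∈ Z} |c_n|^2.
Σ |c_n|^2 = 48π^2 + 144

Expand and integrate term by term over [-π, π]:
  ∫ (12x)^2 dx = 144·(2π^3/3); ∫ 2·12·(-12)·x dx = 0 (odd integrand); ∫ (-12)^2 dx = 144·2π.
So (1/(2π)) ∫_{-π}^{π} (12x - 12)^2 dx = 144π^2/3 + 144 = 48π^2 + 144.
Parseval ⇒ Σ |c_n|^2 = 48π^2 + 144.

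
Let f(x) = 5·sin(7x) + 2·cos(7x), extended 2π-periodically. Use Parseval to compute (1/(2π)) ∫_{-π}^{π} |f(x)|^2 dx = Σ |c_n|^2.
Σ |c_n|^2 = 29/2

Expand |f|^2 and use orthogonality of {sin(nx), cos(mx)} on [-π, π]:
  ∫_{-π}^{π} sin(nx)^2 dx = π, ∫ cos(mx)^2 dx = π, and cross terms integrate to 0.
So ∫_{-π}^{π} f(x)^2 dx = 5^2 · π + 2^2 · π = (25 + 4)π.
Divide by 2π: (25 + 4)/2 = 29/2.
By Parseval, this equals Σ |c_n|^2.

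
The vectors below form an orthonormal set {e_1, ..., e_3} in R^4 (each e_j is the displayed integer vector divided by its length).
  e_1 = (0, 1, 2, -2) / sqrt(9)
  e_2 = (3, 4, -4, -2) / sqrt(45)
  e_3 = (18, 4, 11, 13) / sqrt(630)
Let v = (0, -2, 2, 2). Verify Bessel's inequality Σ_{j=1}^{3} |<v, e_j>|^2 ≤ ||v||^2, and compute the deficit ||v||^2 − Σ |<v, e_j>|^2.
Σ |<v, e_j>|^2 = 748/63; ||v||^2 = 12; deficit = 8/63

Write each e_j = u_j / sqrt(<u_j, u_j>) where u_j is the displayed integer vector. Then <v, e_j> = <v, u_j> / sqrt(<u_j, u_j>), so |<v, e_j>|^2 = <v, u_j>^2 / <u_j, u_j>.
Coefficients: <v, e_1> = -2/sqrt(9), <v, e_2> = -20/sqrt(45), <v, e_3> = 40/sqrt(630).
Square and sum: Σ |<v, e_j>|^2 = 748/63.
Compute ||v||^2 = v·v = 12.
Deficit = 12 − 748/63 = 8/63 ≥ 0, confirming Bessel's inequality. (The deficit equals ||v − Σ <v,e_j> e_j||^2, the squared distance from v to span{e_j}.)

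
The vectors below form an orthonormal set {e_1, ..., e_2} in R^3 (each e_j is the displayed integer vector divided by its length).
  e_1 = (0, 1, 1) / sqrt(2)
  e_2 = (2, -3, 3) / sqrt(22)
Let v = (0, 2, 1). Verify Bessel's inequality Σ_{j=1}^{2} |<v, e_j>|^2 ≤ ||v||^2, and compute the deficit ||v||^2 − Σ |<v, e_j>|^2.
Σ |<v, e_j>|^2 = 54/11; ||v||^2 = 5; deficit = 1/11

Write each e_j = u_j / sqrt(<u_j, u_j>) where u_j is the displayed integer vector. Then <v, e_j> = <v, u_j> / sqrt(<u_j, u_j>), so |<v, e_j>|^2 = <v, u_j>^2 / <u_j, u_j>.
Coefficients: <v, e_1> = 3/sqrt(2), <v, e_2> = -3/sqrt(22).
Square and sum: Σ |<v, e_j>|^2 = 54/11.
Compute ||v||^2 = v·v = 5.
Deficit = 5 − 54/11 = 1/11 ≥ 0, confirming Bessel's inequality. (The deficit equals ||v − Σ <v,e_j> e_j||^2, the squared distance from v to span{e_j}.)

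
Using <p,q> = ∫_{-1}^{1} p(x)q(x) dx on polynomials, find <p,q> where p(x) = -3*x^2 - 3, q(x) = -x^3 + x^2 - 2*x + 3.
<p,q> = -136/5

Expand the product: p(x)·q(x) = 3*x^5 - 3*x^4 + 9*x^3 - 12*x^2 + 6*x - 9.
∫_{-1}^{1} of each monomial x^k gives [2/(k+1) if k even, 0 if k odd]. Integrating term-by-term (or equivalently evaluating the antiderivative F(x) = x^6/2 - 3*x^5/5 + 9*x^4/4 - 4*x^3 + 3*x^2 - 9*x at the endpoints):
  F(1) − F(−1) = -157/20 − (387/20) = -136/5.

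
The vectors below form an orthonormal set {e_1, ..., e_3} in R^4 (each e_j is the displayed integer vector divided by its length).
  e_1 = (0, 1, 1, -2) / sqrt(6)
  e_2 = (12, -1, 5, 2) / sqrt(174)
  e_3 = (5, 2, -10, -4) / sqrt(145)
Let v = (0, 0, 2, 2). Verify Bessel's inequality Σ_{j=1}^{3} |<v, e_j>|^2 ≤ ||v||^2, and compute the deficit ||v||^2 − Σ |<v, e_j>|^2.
Σ |<v, e_j>|^2 = 36/5; ||v||^2 = 8; deficit = 4/5

Write each e_j = u_j / sqrt(<u_j, u_j>) where u_j is the displayed integer vector. Then <v, e_j> = <v, u_j> / sqrt(<u_j, u_j>), so |<v, e_j>|^2 = <v, u_j>^2 / <u_j, u_j>.
Coefficients: <v, e_1> = -2/sqrt(6), <v, e_2> = 14/sqrt(174), <v, e_3> = -28/sqrt(145).
Square and sum: Σ |<v, e_j>|^2 = 36/5.
Compute ||v||^2 = v·v = 8.
Deficit = 8 − 36/5 = 4/5 ≥ 0, confirming Bessel's inequality. (The deficit equals ||v − Σ <v,e_j> e_j||^2, the squared distance from v to span{e_j}.)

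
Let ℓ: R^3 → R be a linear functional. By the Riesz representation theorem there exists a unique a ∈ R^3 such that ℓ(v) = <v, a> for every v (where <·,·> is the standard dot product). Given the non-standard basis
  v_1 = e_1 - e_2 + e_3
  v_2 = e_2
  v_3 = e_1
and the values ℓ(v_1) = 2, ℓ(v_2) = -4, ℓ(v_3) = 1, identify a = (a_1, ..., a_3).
a = (1, -4, -3)

Write a = (a_1, ..., a_3) in the standard basis. For each basis vector v_i, ℓ(v_i) = <v_i, a> is a linear equation in the a_j's. Collect the n equations into a matrix system V a = ℓ, where row i of V is v_i (expressed in the standard basis). Since V is invertible (lower-triangular with 1s on the diagonal, up to permutation), solve by back-substitution:
  V =
[[1, -1, 1],
 [0, 1, 0],
 [1, 0, 0]]
  V a = (2, -4, 1)
Solving gives a = (1, -4, -3).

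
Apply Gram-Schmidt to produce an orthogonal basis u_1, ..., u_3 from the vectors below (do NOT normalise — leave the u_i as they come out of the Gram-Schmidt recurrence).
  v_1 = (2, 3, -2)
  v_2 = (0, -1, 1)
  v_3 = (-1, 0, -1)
Orthogonal basis:
  u_1 = (2, 3, -2)
  u_2 = (10/17, -2/17, 7/17)
  u_3 = (1/9, -2/9, -2/9)

Apply the Gram-Schmidt recurrence
  u_1 = v_1
  u_i = v_i − Σ_{j<i} ((v_i · u_j) / (u_j · u_j)) · u_j.

Step by step this gives:
  u_1 = (2, 3, -2)
  u_2 = (10/17, -2/17, 7/17)
  u_3 = (1/9, -2/9, -2/9)

Orthogonality check:
  u_2 · u_1 = 0 (should be 0)
  u_3 · u_1 = 0 (should be 0)
  u_3 · u_2 = 0 (should be 0)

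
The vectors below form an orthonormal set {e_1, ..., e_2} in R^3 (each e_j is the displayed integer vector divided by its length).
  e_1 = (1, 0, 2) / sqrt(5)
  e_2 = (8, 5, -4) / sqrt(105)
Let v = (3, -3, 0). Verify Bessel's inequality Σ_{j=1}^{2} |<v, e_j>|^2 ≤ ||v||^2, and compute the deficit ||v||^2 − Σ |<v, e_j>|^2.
Σ |<v, e_j>|^2 = 18/7; ||v||^2 = 18; deficit = 108/7

Write each e_j = u_j / sqrt(<u_j, u_j>) where u_j is the displayed integer vector. Then <v, e_j> = <v, u_j> / sqrt(<u_j, u_j>), so |<v, e_j>|^2 = <v, u_j>^2 / <u_j, u_j>.
Coefficients: <v, e_1> = 3/sqrt(5), <v, e_2> = 9/sqrt(105).
Square and sum: Σ |<v, e_j>|^2 = 18/7.
Compute ||v||^2 = v·v = 18.
Deficit = 18 − 18/7 = 108/7 ≥ 0, confirming Bessel's inequality. (The deficit equals ||v − Σ <v,e_j> e_j||^2, the squared distance from v to span{e_j}.)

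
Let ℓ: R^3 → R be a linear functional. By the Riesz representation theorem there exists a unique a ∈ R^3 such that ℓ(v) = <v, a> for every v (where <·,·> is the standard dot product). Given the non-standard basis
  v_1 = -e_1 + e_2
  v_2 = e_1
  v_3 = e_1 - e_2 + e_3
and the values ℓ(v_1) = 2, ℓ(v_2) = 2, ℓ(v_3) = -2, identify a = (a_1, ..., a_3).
a = (2, 4, 0)

Write a = (a_1, ..., a_3) in the standard basis. For each basis vector v_i, ℓ(v_i) = <v_i, a> is a linear equation in the a_j's. Collect the n equations into a matrix system V a = ℓ, where row i of V is v_i (expressed in the standard basis). Since V is invertible (lower-triangular with 1s on the diagonal, up to permutation), solve by back-substitution:
  V =
[[-1, 1, 0],
 [1, 0, 0],
 [1, -1, 1]]
  V a = (2, 2, -2)
Solving gives a = (2, 4, 0).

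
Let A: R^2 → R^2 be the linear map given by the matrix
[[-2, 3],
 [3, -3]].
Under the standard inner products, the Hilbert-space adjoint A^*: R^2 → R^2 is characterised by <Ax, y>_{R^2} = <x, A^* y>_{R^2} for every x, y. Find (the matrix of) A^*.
A^* = A^T =
[[-2, 3],
 [3, -3]]

For real matrices with standard dot products, the defining identity <Ax, y> = <x, A^* y> gives (Ax)^T y = x^T (A^*) y, i.e. x^T A^T y = x^T (A^*) y. Since this holds for all x, y, we must have A^* = A^T. Therefore
A^* =
[[-2, 3],
 [3, -3]].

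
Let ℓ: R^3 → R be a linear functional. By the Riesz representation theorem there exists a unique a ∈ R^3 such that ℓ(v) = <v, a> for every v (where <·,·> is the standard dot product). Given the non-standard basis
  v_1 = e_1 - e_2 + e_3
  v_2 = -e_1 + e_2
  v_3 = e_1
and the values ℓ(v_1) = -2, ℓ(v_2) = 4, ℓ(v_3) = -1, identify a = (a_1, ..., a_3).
a = (-1, 3, 2)

Write a = (a_1, ..., a_3) in the standard basis. For each basis vector v_i, ℓ(v_i) = <v_i, a> is a linear equation in the a_j's. Collect the n equations into a matrix system V a = ℓ, where row i of V is v_i (expressed in the standard basis). Since V is invertible (lower-triangular with 1s on the diagonal, up to permutation), solve by back-substitution:
  V =
[[1, -1, 1],
 [-1, 1, 0],
 [1, 0, 0]]
  V a = (-2, 4, -1)
Solving gives a = (-1, 3, 2).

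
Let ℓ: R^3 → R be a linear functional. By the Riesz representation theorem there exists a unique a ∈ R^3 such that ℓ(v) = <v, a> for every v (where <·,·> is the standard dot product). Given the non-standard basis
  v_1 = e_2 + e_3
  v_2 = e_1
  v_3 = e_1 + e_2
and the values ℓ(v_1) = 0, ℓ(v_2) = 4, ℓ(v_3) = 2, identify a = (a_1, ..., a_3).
a = (4, -2, 2)

Write a = (a_1, ..., a_3) in the standard basis. For each basis vector v_i, ℓ(v_i) = <v_i, a> is a linear equation in the a_j's. Collect the n equations into a matrix system V a = ℓ, where row i of V is v_i (expressed in the standard basis). Since V is invertible (lower-triangular with 1s on the diagonal, up to permutation), solve by back-substitution:
  V =
[[0, 1, 1],
 [1, 0, 0],
 [1, 1, 0]]
  V a = (0, 4, 2)
Solving gives a = (4, -2, 2).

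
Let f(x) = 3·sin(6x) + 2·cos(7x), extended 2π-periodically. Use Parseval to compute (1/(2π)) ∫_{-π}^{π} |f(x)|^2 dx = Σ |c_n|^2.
Σ |c_n|^2 = 13/2

Expand |f|^2 and use orthogonality of {sin(nx), cos(mx)} on [-π, π]:
  ∫_{-π}^{π} sin(nx)^2 dx = π, ∫ cos(mx)^2 dx = π, and cross terms integrate to 0.
So ∫_{-π}^{π} f(x)^2 dx = 3^2 · π + 2^2 · π = (9 + 4)π.
Divide by 2π: (9 + 4)/2 = 13/2.
By Parseval, this equals Σ |c_n|^2.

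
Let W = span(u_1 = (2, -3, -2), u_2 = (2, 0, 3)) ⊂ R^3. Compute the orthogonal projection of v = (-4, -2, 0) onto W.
proj_W(v) = (-52/31, 18/31, -48/31)

Set up U = [u_1 | ... | u_2] ∈ R^(3×2). The projector onto W = col(U) is P = U (U^T U)^(-1) U^T.
Compute U^T U =
  [17, -2]
  [-2, 13],
and U^T v = (-2, -8).
Solve U^T U · c = U^T v for the coefficients: c = (-6/31, -20/31). The projection is proj_W(v) = U c.
Check: (v - proj_W(v)) · u_1 = 0  (should be 0).
Check: (v - proj_W(v)) · u_2 = 0  (should be 0).
Result: proj_W(v) = (-52/31, 18/31, -48/31).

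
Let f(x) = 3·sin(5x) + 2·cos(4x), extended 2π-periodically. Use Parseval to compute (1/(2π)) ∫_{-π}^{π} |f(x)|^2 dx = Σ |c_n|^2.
Σ |c_n|^2 = 13/2

Expand |f|^2 and use orthogonality of {sin(nx), cos(mx)} on [-π, π]:
  ∫_{-π}^{π} sin(nx)^2 dx = π, ∫ cos(mx)^2 dx = π, and cross terms integrate to 0.
So ∫_{-π}^{π} f(x)^2 dx = 3^2 · π + 2^2 · π = (9 + 4)π.
Divide by 2π: (9 + 4)/2 = 13/2.
By Parseval, this equals Σ |c_n|^2.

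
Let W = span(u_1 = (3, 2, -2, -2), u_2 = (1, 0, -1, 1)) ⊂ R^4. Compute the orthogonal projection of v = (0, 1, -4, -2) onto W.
proj_W(v) = (2, 4/3, -4/3, -4/3)

Set up U = [u_1 | ... | u_2] ∈ R^(4×2). The projector onto W = col(U) is P = U (U^T U)^(-1) U^T.
Compute U^T U =
  [21, 3]
  [3, 3],
and U^T v = (14, 2).
Solve U^T U · c = U^T v for the coefficients: c = (2/3, 0). The projection is proj_W(v) = U c.
Check: (v - proj_W(v)) · u_1 = 0  (should be 0).
Check: (v - proj_W(v)) · u_2 = 0  (should be 0).
Result: proj_W(v) = (2, 4/3, -4/3, -4/3).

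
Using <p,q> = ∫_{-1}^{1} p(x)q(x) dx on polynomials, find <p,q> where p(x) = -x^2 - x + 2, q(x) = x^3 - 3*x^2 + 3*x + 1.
<p,q> = -28/15

Expand the product: p(x)·q(x) = -x^5 + 2*x^4 + 2*x^3 - 10*x^2 + 5*x + 2.
∫_{-1}^{1} of each monomial x^k gives [2/(k+1) if k even, 0 if k odd]. Integrating term-by-term (or equivalently evaluating the antiderivative F(x) = -x^6/6 + 2*x^5/5 + x^4/2 - 10*x^3/3 + 5*x^2/2 + 2*x at the endpoints):
  F(1) − F(−1) = 19/10 − (113/30) = -28/15.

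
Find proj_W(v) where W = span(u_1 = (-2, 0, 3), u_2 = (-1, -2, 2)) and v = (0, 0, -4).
proj_W(v) = (96/53, 16/53, -148/53)

Set up U = [u_1 | ... | u_2] ∈ R^(3×2). The projector onto W = col(U) is P = U (U^T U)^(-1) U^T.
Compute U^T U =
  [13, 8]
  [8, 9],
and U^T v = (-12, -8).
Solve U^T U · c = U^T v for the coefficients: c = (-44/53, -8/53). The projection is proj_W(v) = U c.
Check: (v - proj_W(v)) · u_1 = 0  (should be 0).
Check: (v - proj_W(v)) · u_2 = 0  (should be 0).
Result: proj_W(v) = (96/53, 16/53, -148/53).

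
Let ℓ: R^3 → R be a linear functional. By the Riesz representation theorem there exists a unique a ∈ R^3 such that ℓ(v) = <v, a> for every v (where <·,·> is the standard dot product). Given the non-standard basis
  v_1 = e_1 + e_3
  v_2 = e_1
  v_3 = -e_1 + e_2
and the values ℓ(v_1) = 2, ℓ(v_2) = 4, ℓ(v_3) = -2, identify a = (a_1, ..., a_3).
a = (4, 2, -2)

Write a = (a_1, ..., a_3) in the standard basis. For each basis vector v_i, ℓ(v_i) = <v_i, a> is a linear equation in the a_j's. Collect the n equations into a matrix system V a = ℓ, where row i of V is v_i (expressed in the standard basis). Since V is invertible (lower-triangular with 1s on the diagonal, up to permutation), solve by back-substitution:
  V =
[[1, 0, 1],
 [1, 0, 0],
 [-1, 1, 0]]
  V a = (2, 4, -2)
Solving gives a = (4, 2, -2).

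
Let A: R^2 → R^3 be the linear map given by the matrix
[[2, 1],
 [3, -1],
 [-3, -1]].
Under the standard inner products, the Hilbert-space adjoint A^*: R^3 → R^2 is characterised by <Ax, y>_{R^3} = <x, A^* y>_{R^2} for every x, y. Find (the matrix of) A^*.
A^* = A^T =
[[2, 3, -3],
 [1, -1, -1]]

For real matrices with standard dot products, the defining identity <Ax, y> = <x, A^* y> gives (Ax)^T y = x^T (A^*) y, i.e. x^T A^T y = x^T (A^*) y. Since this holds for all x, y, we must have A^* = A^T. Therefore
A^* =
[[2, 3, -3],
 [1, -1, -1]].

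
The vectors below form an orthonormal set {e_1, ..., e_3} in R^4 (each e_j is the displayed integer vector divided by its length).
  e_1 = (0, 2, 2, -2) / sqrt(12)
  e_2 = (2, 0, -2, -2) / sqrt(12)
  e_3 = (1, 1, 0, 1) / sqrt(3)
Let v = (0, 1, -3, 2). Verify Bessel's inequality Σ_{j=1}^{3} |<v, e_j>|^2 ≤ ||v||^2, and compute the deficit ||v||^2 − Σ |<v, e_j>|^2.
Σ |<v, e_j>|^2 = 26/3; ||v||^2 = 14; deficit = 16/3

Write each e_j = u_j / sqrt(<u_j, u_j>) where u_j is the displayed integer vector. Then <v, e_j> = <v, u_j> / sqrt(<u_j, u_j>), so |<v, e_j>|^2 = <v, u_j>^2 / <u_j, u_j>.
Coefficients: <v, e_1> = -8/sqrt(12), <v, e_2> = 2/sqrt(12), <v, e_3> = 3/sqrt(3).
Square and sum: Σ |<v, e_j>|^2 = 26/3.
Compute ||v||^2 = v·v = 14.
Deficit = 14 − 26/3 = 16/3 ≥ 0, confirming Bessel's inequality. (The deficit equals ||v − Σ <v,e_j> e_j||^2, the squared distance from v to span{e_j}.)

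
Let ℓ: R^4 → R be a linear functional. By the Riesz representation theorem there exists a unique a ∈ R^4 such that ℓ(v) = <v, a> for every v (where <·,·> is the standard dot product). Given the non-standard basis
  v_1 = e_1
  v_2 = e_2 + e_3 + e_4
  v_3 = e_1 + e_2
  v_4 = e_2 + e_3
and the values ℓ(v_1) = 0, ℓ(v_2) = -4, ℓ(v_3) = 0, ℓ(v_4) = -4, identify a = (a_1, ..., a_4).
a = (0, 0, -4, 0)

Write a = (a_1, ..., a_4) in the standard basis. For each basis vector v_i, ℓ(v_i) = <v_i, a> is a linear equation in the a_j's. Collect the n equations into a matrix system V a = ℓ, where row i of V is v_i (expressed in the standard basis). Since V is invertible (lower-triangular with 1s on the diagonal, up to permutation), solve by back-substitution:
  V =
[[1, 0, 0, 0],
 [0, 1, 1, 1],
 [1, 1, 0, 0],
 [0, 1, 1, 0]]
  V a = (0, -4, 0, -4)
Solving gives a = (0, 0, -4, 0).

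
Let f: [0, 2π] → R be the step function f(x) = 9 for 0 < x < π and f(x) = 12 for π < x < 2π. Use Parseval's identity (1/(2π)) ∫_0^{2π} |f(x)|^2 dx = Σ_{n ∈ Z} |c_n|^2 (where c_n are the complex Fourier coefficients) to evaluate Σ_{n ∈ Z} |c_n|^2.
Σ |c_n|^2 = 225/2

Parseval equates the L^2 energy of f (normalised by 1/(2π)) with the ℓ^2 sum of its Fourier coefficients: (1/(2π)) ∫_0^{2π} |f|^2 = Σ |c_n|^2.
Compute the left side: (1/(2π)) [∫_0^π 9^2 dx + ∫_π^{2π} 12^2 dx] = (1/(2π)) · (81π + 144π) = (81 + 144)/2 = 225/2.
So Σ_{n ∈ Z} |c_n|^2 = 225/2.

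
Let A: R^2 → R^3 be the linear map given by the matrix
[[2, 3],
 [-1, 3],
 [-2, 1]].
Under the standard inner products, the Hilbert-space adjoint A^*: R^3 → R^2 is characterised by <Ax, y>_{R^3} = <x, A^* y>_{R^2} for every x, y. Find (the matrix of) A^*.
A^* = A^T =
[[2, -1, -2],
 [3, 3, 1]]

For real matrices with standard dot products, the defining identity <Ax, y> = <x, A^* y> gives (Ax)^T y = x^T (A^*) y, i.e. x^T A^T y = x^T (A^*) y. Since this holds for all x, y, we must have A^* = A^T. Therefore
A^* =
[[2, -1, -2],
 [3, 3, 1]].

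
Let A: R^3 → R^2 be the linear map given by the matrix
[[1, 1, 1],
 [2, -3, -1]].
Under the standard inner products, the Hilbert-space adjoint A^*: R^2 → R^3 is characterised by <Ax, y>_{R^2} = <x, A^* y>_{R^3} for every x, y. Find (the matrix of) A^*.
A^* = A^T =
[[1, 2],
 [1, -3],
 [1, -1]]

For real matrices with standard dot products, the defining identity <Ax, y> = <x, A^* y> gives (Ax)^T y = x^T (A^*) y, i.e. x^T A^T y = x^T (A^*) y. Since this holds for all x, y, we must have A^* = A^T. Therefore
A^* =
[[1, 2],
 [1, -3],
 [1, -1]].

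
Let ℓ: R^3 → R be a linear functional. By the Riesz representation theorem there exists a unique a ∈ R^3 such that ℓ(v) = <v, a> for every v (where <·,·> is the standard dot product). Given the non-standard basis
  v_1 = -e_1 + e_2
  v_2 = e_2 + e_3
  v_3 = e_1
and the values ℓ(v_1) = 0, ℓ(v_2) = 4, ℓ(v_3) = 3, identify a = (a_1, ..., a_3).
a = (3, 3, 1)

Write a = (a_1, ..., a_3) in the standard basis. For each basis vector v_i, ℓ(v_i) = <v_i, a> is a linear equation in the a_j's. Collect the n equations into a matrix system V a = ℓ, where row i of V is v_i (expressed in the standard basis). Since V is invertible (lower-triangular with 1s on the diagonal, up to permutation), solve by back-substitution:
  V =
[[-1, 1, 0],
 [0, 1, 1],
 [1, 0, 0]]
  V a = (0, 4, 3)
Solving gives a = (3, 3, 1).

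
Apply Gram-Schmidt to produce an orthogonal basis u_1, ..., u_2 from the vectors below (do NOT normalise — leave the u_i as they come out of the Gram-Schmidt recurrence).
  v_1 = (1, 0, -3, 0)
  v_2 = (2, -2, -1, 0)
Orthogonal basis:
  u_1 = (1, 0, -3, 0)
  u_2 = (3/2, -2, 1/2, 0)

Apply the Gram-Schmidt recurrence
  u_1 = v_1
  u_i = v_i − Σ_{j<i} ((v_i · u_j) / (u_j · u_j)) · u_j.

Step by step this gives:
  u_1 = (1, 0, -3, 0)
  u_2 = (3/2, -2, 1/2, 0)

Orthogonality check:
  u_2 · u_1 = 0 (should be 0)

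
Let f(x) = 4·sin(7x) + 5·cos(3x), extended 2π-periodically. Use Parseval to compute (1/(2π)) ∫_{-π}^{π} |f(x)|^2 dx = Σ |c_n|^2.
Σ |c_n|^2 = 41/2

Expand |f|^2 and use orthogonality of {sin(nx), cos(mx)} on [-π, π]:
  ∫_{-π}^{π} sin(nx)^2 dx = π, ∫ cos(mx)^2 dx = π, and cross terms integrate to 0.
So ∫_{-π}^{π} f(x)^2 dx = 4^2 · π + 5^2 · π = (16 + 25)π.
Divide by 2π: (16 + 25)/2 = 41/2.
By Parseval, this equals Σ |c_n|^2.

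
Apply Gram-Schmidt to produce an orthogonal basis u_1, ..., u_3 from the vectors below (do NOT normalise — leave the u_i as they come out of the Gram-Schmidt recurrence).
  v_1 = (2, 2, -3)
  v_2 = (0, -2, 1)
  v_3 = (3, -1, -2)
Orthogonal basis:
  u_1 = (2, 2, -3)
  u_2 = (14/17, -20/17, -4/17)
  u_3 = (2/9, 1/9, 2/9)

Apply the Gram-Schmidt recurrence
  u_1 = v_1
  u_i = v_i − Σ_{j<i} ((v_i · u_j) / (u_j · u_j)) · u_j.

Step by step this gives:
  u_1 = (2, 2, -3)
  u_2 = (14/17, -20/17, -4/17)
  u_3 = (2/9, 1/9, 2/9)

Orthogonality check:
  u_2 · u_1 = 0 (should be 0)
  u_3 · u_1 = 0 (should be 0)
  u_3 · u_2 = 0 (should be 0)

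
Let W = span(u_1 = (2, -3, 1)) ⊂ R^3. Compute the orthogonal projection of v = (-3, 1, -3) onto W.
proj_W(v) = (-12/7, 18/7, -6/7)

Set up U = [u_1 | ... | u_1] ∈ R^(3×1). The projector onto W = col(U) is P = U (U^T U)^(-1) U^T.
Compute U^T U =
  [14],
and U^T v = (-12).
Solve U^T U · c = U^T v for the coefficients: c = (-6/7). The projection is proj_W(v) = U c.
Check: (v - proj_W(v)) · u_1 = 0  (should be 0).
Result: proj_W(v) = (-12/7, 18/7, -6/7).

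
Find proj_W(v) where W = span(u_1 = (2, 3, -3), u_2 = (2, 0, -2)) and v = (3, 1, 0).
proj_W(v) = (27/19, 9/19, -30/19)

Set up U = [u_1 | ... | u_2] ∈ R^(3×2). The projector onto W = col(U) is P = U (U^T U)^(-1) U^T.
Compute U^T U =
  [22, 10]
  [10, 8],
and U^T v = (9, 6).
Solve U^T U · c = U^T v for the coefficients: c = (3/19, 21/38). The projection is proj_W(v) = U c.
Check: (v - proj_W(v)) · u_1 = 0  (should be 0).
Check: (v - proj_W(v)) · u_2 = 0  (should be 0).
Result: proj_W(v) = (27/19, 9/19, -30/19).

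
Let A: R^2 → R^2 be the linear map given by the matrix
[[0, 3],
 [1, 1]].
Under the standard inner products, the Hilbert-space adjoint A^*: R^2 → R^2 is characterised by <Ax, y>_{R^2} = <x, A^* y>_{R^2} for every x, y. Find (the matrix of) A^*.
A^* = A^T =
[[0, 1],
 [3, 1]]

For real matrices with standard dot products, the defining identity <Ax, y> = <x, A^* y> gives (Ax)^T y = x^T (A^*) y, i.e. x^T A^T y = x^T (A^*) y. Since this holds for all x, y, we must have A^* = A^T. Therefore
A^* =
[[0, 1],
 [3, 1]].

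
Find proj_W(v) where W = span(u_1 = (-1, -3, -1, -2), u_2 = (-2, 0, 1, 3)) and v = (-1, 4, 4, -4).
proj_W(v) = (378/185, 384/185, 3/185, -119/185)

Set up U = [u_1 | ... | u_2] ∈ R^(4×2). The projector onto W = col(U) is P = U (U^T U)^(-1) U^T.
Compute U^T U =
  [15, -5]
  [-5, 14],
and U^T v = (-7, -6).
Solve U^T U · c = U^T v for the coefficients: c = (-128/185, -25/37). The projection is proj_W(v) = U c.
Check: (v - proj_W(v)) · u_1 = 0  (should be 0).
Check: (v - proj_W(v)) · u_2 = 0  (should be 0).
Result: proj_W(v) = (378/185, 384/185, 3/185, -119/185).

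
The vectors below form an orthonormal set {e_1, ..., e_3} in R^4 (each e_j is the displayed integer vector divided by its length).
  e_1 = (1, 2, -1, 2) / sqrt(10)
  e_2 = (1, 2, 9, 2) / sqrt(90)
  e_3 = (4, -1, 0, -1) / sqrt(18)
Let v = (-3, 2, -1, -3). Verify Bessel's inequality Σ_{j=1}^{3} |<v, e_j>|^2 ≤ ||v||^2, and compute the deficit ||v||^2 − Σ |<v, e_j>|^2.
Σ |<v, e_j>|^2 = 21/2; ||v||^2 = 23; deficit = 25/2

Write each e_j = u_j / sqrt(<u_j, u_j>) where u_j is the displayed integer vector. Then <v, e_j> = <v, u_j> / sqrt(<u_j, u_j>), so |<v, e_j>|^2 = <v, u_j>^2 / <u_j, u_j>.
Coefficients: <v, e_1> = -4/sqrt(10), <v, e_2> = -14/sqrt(90), <v, e_3> = -11/sqrt(18).
Square and sum: Σ |<v, e_j>|^2 = 21/2.
Compute ||v||^2 = v·v = 23.
Deficit = 23 − 21/2 = 25/2 ≥ 0, confirming Bessel's inequality. (The deficit equals ||v − Σ <v,e_j> e_j||^2, the squared distance from v to span{e_j}.)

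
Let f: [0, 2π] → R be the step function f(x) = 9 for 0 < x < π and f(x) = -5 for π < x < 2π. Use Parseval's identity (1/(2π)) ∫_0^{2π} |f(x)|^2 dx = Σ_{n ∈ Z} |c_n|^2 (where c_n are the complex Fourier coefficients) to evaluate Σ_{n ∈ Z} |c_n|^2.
Σ |c_n|^2 = 53

Parseval equates the L^2 energy of f (normalised by 1/(2π)) with the ℓ^2 sum of its Fourier coefficients: (1/(2π)) ∫_0^{2π} |f|^2 = Σ |c_n|^2.
Compute the left side: (1/(2π)) [∫_0^π 9^2 dx + ∫_π^{2π} (-5)^2 dx] = (1/(2π)) · (81π + 25π) = (81 + 25)/2 = 53.
So Σ_{n ∈ Z} |c_n|^2 = 53.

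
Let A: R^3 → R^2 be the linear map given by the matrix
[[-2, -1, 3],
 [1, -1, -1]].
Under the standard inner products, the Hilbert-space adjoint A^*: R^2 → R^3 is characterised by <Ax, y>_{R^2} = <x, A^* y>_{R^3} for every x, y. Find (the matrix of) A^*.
A^* = A^T =
[[-2, 1],
 [-1, -1],
 [3, -1]]

For real matrices with standard dot products, the defining identity <Ax, y> = <x, A^* y> gives (Ax)^T y = x^T (A^*) y, i.e. x^T A^T y = x^T (A^*) y. Since this holds for all x, y, we must have A^* = A^T. Therefore
A^* =
[[-2, 1],
 [-1, -1],
 [3, -1]].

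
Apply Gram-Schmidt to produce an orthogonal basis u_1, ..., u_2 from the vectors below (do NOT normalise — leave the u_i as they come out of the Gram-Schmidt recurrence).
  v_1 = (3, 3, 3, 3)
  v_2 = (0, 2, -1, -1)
Orthogonal basis:
  u_1 = (3, 3, 3, 3)
  u_2 = (0, 2, -1, -1)

Apply the Gram-Schmidt recurrence
  u_1 = v_1
  u_i = v_i − Σ_{j<i} ((v_i · u_j) / (u_j · u_j)) · u_j.

Step by step this gives:
  u_1 = (3, 3, 3, 3)
  u_2 = (0, 2, -1, -1)

Orthogonality check:
  u_2 · u_1 = 0 (should be 0)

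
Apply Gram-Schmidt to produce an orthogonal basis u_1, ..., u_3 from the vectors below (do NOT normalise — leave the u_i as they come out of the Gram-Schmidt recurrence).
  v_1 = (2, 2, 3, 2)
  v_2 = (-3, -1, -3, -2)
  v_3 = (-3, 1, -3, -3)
Orthogonal basis:
  u_1 = (2, 2, 3, 2)
  u_2 = (-1, 1, 0, 0)
  u_3 = (17/21, 17/21, -2/7, -25/21)

Apply the Gram-Schmidt recurrence
  u_1 = v_1
  u_i = v_i − Σ_{j<i} ((v_i · u_j) / (u_j · u_j)) · u_j.

Step by step this gives:
  u_1 = (2, 2, 3, 2)
  u_2 = (-1, 1, 0, 0)
  u_3 = (17/21, 17/21, -2/7, -25/21)

Orthogonality check:
  u_2 · u_1 = 0 (should be 0)
  u_3 · u_1 = 0 (should be 0)
  u_3 · u_2 = 0 (should be 0)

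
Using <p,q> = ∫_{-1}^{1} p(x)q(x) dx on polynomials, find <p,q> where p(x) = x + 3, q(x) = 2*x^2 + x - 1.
<p,q> = -4/3

Expand the product: p(x)·q(x) = 2*x^3 + 7*x^2 + 2*x - 3.
∫_{-1}^{1} of each monomial x^k gives [2/(k+1) if k even, 0 if k odd]. Integrating term-by-term (or equivalently evaluating the antiderivative F(x) = x^4/2 + 7*x^3/3 + x^2 - 3*x at the endpoints):
  F(1) − F(−1) = 5/6 − (13/6) = -4/3.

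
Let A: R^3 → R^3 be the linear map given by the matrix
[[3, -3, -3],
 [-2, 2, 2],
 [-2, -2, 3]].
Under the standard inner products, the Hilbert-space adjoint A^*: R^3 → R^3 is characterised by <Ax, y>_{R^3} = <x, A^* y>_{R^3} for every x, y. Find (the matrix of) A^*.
A^* = A^T =
[[3, -2, -2],
 [-3, 2, -2],
 [-3, 2, 3]]

For real matrices with standard dot products, the defining identity <Ax, y> = <x, A^* y> gives (Ax)^T y = x^T (A^*) y, i.e. x^T A^T y = x^T (A^*) y. Since this holds for all x, y, we must have A^* = A^T. Therefore
A^* =
[[3, -2, -2],
 [-3, 2, -2],
 [-3, 2, 3]].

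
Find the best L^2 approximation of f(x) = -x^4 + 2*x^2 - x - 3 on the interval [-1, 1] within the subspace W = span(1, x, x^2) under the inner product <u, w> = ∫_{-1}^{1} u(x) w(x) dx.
g(x) = 8*x^2/7 - x - 102/35

The best approximation g ∈ W is the orthogonal projection of f onto W. Writing g = a_0 + a_1 x + a_2 x^2, the coefficients solve the normal equations G · a = b where
  G_{ij} = <φ_i, φ_j> and b_i = <f, φ_i>, with φ_0 = 1, φ_1 = x, φ_2 = x^2.
G =
  [2, 0, 2/3]
  [0, 2/3, 0]
  [2/3, 0, 2/5],
b = (-76/15, -2/3, -52/35).
Solving gives a_0 = -102/35, a_1 = -1, a_2 = 8/7, so
  g(x) = 8*x^2/7 - x - 102/35.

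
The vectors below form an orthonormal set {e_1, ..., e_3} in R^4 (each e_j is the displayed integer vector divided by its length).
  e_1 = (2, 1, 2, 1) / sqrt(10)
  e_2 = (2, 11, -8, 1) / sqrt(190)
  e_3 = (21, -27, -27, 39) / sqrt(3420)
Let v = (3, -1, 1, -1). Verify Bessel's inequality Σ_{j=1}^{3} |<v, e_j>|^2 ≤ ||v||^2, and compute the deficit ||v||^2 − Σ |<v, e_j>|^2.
Σ |<v, e_j>|^2 = 24/5; ||v||^2 = 12; deficit = 36/5

Write each e_j = u_j / sqrt(<u_j, u_j>) where u_j is the displayed integer vector. Then <v, e_j> = <v, u_j> / sqrt(<u_j, u_j>), so |<v, e_j>|^2 = <v, u_j>^2 / <u_j, u_j>.
Coefficients: <v, e_1> = 6/sqrt(10), <v, e_2> = -14/sqrt(190), <v, e_3> = 24/sqrt(3420).
Square and sum: Σ |<v, e_j>|^2 = 24/5.
Compute ||v||^2 = v·v = 12.
Deficit = 12 − 24/5 = 36/5 ≥ 0, confirming Bessel's inequality. (The deficit equals ||v − Σ <v,e_j> e_j||^2, the squared distance from v to span{e_j}.)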